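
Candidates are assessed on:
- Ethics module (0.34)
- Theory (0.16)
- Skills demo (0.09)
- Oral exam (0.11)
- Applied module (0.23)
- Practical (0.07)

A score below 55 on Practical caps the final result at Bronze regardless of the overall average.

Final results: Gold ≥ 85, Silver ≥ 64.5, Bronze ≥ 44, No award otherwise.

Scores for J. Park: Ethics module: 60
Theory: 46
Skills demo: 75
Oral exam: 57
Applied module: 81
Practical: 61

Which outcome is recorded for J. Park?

Bronze

Practical score 61 ≥ 55: minimum met.
Weighted total:
  Ethics module 60 × 0.34 = 20.4
  Theory 46 × 0.16 = 7.36
  Skills demo 75 × 0.09 = 6.75
  Oral exam 57 × 0.11 = 6.27
  Applied module 81 × 0.23 = 18.63
  Practical 61 × 0.07 = 4.27
Sum = 63.68
63.68 is ≥ 44 and < 64.5 → Bronze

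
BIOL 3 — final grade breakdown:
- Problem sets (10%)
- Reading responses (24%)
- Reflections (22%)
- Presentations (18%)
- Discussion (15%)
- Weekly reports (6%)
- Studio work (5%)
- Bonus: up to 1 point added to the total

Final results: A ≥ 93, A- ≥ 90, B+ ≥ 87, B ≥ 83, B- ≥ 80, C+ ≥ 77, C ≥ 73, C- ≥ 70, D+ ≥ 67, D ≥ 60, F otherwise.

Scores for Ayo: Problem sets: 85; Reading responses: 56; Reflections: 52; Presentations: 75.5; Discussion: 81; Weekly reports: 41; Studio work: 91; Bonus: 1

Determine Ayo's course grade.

Weighted total:
  Problem sets 85 × 0.1 = 8.5
  Reading responses 56 × 0.24 = 13.44
  Reflections 52 × 0.22 = 11.44
  Presentations 75.5 × 0.18 = 13.59
  Discussion 81 × 0.15 = 12.15
  Weekly reports 41 × 0.06 = 2.46
  Studio work 91 × 0.05 = 4.55
Sum = 66.13
Bonus: 66.13 + 1 = 67.13
67.13 is ≥ 67 and < 70 → D+

D+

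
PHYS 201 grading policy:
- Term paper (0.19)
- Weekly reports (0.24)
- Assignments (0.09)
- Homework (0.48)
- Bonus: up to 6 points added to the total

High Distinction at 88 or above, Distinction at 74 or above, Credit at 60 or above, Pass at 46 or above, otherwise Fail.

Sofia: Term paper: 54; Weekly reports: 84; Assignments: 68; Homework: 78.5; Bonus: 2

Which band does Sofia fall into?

Distinction

Weighted total:
  Term paper 54 × 0.19 = 10.26
  Weekly reports 84 × 0.24 = 20.16
  Assignments 68 × 0.09 = 6.12
  Homework 78.5 × 0.48 = 37.68
Sum = 74.22
Bonus: 74.22 + 2 = 76.22
76.22 is ≥ 74 and < 88 → Distinction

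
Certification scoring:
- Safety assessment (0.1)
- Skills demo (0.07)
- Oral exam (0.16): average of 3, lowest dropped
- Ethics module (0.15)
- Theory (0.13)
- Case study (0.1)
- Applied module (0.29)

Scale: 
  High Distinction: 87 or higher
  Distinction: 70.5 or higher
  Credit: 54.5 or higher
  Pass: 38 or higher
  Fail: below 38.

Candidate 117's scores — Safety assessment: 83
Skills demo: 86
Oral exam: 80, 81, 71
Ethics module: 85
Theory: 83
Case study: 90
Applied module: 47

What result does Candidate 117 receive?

Oral exam: drop 71 → average of remaining 2 = 161/2 = 80.5
Weighted total:
  Safety assessment 83 × 0.1 = 8.3
  Skills demo 86 × 0.07 = 6.02
  Oral exam 80.5 × 0.16 = 12.88
  Ethics module 85 × 0.15 = 12.75
  Theory 83 × 0.13 = 10.79
  Case study 90 × 0.1 = 9
  Applied module 47 × 0.29 = 13.63
Sum = 73.37
73.37 is ≥ 70.5 and < 87 → Distinction

Distinction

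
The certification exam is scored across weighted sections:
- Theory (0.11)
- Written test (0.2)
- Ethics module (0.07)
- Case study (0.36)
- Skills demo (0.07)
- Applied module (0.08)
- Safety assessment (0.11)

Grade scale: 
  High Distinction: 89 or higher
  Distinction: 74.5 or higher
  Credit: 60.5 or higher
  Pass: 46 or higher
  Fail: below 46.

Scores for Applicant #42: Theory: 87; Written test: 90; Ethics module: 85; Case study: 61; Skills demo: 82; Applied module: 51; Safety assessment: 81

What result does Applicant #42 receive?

Credit

Weighted total:
  Theory 87 × 0.11 = 9.57
  Written test 90 × 0.2 = 18
  Ethics module 85 × 0.07 = 5.95
  Case study 61 × 0.36 = 21.96
  Skills demo 82 × 0.07 = 5.74
  Applied module 51 × 0.08 = 4.08
  Safety assessment 81 × 0.11 = 8.91
Sum = 74.21
74.21 is ≥ 60.5 and < 74.5 → Credit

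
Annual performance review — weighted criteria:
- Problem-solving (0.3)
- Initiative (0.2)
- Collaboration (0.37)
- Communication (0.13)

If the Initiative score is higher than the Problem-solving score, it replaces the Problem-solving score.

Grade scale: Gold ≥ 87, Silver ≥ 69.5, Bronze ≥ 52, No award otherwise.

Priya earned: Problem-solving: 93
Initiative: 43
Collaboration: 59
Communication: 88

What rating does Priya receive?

Silver

Initiative (43) ≤ Problem-solving (93), so Problem-solving stays at 93.
Weighted total:
  Problem-solving 93 × 0.3 = 27.9
  Initiative 43 × 0.2 = 8.6
  Collaboration 59 × 0.37 = 21.83
  Communication 88 × 0.13 = 11.44
Sum = 69.77
69.77 is ≥ 69.5 and < 87 → Silver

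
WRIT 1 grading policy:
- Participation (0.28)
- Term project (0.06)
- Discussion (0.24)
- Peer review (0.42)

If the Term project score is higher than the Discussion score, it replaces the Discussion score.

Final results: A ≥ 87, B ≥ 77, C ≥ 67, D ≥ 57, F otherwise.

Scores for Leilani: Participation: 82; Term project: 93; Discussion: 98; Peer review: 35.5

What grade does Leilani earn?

Term project (93) ≤ Discussion (98), so Discussion stays at 98.
Weighted total:
  Participation 82 × 0.28 = 22.96
  Term project 93 × 0.06 = 5.58
  Discussion 98 × 0.24 = 23.52
  Peer review 35.5 × 0.42 = 14.91
Sum = 66.97
66.97 is ≥ 57 and < 67 → D

D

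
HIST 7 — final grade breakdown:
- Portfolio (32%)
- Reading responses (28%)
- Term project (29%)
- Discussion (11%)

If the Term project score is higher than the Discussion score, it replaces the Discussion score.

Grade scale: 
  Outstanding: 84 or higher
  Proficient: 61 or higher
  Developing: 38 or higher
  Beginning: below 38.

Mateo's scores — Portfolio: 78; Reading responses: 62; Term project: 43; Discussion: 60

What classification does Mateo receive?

Term project (43) ≤ Discussion (60), so Discussion stays at 60.
Weighted total:
  Portfolio 78 × 0.32 = 24.96
  Reading responses 62 × 0.28 = 17.36
  Term project 43 × 0.29 = 12.47
  Discussion 60 × 0.11 = 6.6
Sum = 61.39
61.39 is ≥ 61 and < 84 → Proficient

Proficient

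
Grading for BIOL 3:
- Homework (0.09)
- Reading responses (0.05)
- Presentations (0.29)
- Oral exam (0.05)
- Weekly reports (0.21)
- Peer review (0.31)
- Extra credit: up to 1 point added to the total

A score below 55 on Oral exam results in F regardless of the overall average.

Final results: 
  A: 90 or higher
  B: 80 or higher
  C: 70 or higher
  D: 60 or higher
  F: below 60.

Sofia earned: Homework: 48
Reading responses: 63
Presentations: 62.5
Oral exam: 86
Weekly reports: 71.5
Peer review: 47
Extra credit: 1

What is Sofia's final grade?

Oral exam score 86 ≥ 55: minimum met.
Weighted total:
  Homework 48 × 0.09 = 4.32
  Reading responses 63 × 0.05 = 3.15
  Presentations 62.5 × 0.29 = 18.125
  Oral exam 86 × 0.05 = 4.3
  Weekly reports 71.5 × 0.21 = 15.015
  Peer review 47 × 0.31 = 14.57
Sum = 59.48
Extra credit: 59.48 + 1 = 60.48
60.48 is ≥ 60 and < 70 → D

D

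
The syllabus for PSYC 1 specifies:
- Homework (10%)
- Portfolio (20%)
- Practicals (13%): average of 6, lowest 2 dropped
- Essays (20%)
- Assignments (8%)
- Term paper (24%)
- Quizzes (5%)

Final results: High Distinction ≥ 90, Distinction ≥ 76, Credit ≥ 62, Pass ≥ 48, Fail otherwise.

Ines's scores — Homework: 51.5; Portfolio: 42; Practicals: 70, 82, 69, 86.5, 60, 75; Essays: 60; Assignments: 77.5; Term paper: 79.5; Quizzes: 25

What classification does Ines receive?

Credit

Practicals: drop 60, 69 → average of remaining 4 = 313.5/4 = 78.375
Weighted total:
  Homework 51.5 × 0.1 = 5.15
  Portfolio 42 × 0.2 = 8.4
  Practicals 78.375 × 0.13 = 10.18875
  Essays 60 × 0.2 = 12
  Assignments 77.5 × 0.08 = 6.2
  Term paper 79.5 × 0.24 = 19.08
  Quizzes 25 × 0.05 = 1.25
Sum = 62.26875
62.26875 is ≥ 62 and < 76 → Credit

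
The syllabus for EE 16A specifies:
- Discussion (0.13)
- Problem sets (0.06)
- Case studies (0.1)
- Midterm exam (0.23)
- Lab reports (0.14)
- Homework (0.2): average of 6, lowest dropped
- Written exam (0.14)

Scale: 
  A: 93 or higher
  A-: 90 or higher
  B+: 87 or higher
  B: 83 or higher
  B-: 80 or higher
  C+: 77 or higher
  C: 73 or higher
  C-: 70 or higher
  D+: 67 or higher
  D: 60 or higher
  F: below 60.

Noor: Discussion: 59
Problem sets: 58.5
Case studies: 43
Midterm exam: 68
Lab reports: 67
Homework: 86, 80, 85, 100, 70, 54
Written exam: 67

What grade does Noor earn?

D

Homework: drop 54 → average of remaining 5 = 421/5 = 84.2
Weighted total:
  Discussion 59 × 0.13 = 7.67
  Problem sets 58.5 × 0.06 = 3.51
  Case studies 43 × 0.1 = 4.3
  Midterm exam 68 × 0.23 = 15.64
  Lab reports 67 × 0.14 = 9.38
  Homework 84.2 × 0.2 = 16.84
  Written exam 67 × 0.14 = 9.38
Sum = 66.72
66.72 is ≥ 60 and < 67 → D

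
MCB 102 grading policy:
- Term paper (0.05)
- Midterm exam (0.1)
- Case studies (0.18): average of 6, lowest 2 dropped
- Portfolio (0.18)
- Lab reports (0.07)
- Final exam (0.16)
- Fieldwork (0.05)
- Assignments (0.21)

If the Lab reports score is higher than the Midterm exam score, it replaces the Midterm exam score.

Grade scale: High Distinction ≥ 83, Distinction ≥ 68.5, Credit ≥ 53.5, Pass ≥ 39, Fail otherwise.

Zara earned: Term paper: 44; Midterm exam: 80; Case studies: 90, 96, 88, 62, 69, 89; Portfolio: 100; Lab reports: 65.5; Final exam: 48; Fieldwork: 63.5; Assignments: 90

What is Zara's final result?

Case studies: drop 62, 69 → average of remaining 4 = 363/4 = 90.75
Lab reports (65.5) ≤ Midterm exam (80), so Midterm exam stays at 80.
Weighted total:
  Term paper 44 × 0.05 = 2.2
  Midterm exam 80 × 0.1 = 8
  Case studies 90.75 × 0.18 = 16.335
  Portfolio 100 × 0.18 = 18
  Lab reports 65.5 × 0.07 = 4.585
  Final exam 48 × 0.16 = 7.68
  Fieldwork 63.5 × 0.05 = 3.175
  Assignments 90 × 0.21 = 18.9
Sum = 78.875
78.875 is ≥ 68.5 and < 83 → Distinction

Distinction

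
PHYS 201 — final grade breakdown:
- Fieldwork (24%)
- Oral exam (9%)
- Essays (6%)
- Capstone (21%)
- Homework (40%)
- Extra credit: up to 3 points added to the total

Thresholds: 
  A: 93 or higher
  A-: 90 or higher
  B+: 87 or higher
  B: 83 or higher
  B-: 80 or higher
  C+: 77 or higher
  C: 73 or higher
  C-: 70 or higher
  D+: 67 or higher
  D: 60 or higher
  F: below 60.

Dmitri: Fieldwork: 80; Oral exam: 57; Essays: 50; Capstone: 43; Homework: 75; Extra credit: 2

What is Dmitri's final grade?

Weighted total:
  Fieldwork 80 × 0.24 = 19.2
  Oral exam 57 × 0.09 = 5.13
  Essays 50 × 0.06 = 3
  Capstone 43 × 0.21 = 9.03
  Homework 75 × 0.4 = 30
Sum = 66.36
Extra credit: 66.36 + 2 = 68.36
68.36 is ≥ 67 and < 70 → D+

D+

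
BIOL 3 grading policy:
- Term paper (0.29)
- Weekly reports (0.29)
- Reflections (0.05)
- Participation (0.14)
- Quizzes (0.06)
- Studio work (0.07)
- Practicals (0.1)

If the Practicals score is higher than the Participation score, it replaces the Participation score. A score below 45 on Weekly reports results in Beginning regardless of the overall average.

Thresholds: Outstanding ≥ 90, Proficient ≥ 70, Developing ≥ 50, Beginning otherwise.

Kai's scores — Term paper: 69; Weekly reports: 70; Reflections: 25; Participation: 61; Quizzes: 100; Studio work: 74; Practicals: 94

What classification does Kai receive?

Proficient

Practicals (94) > Participation (61), so Participation counts as 94.
Weekly reports score 70 ≥ 45: minimum met.
Weighted total:
  Term paper 69 × 0.29 = 20.01
  Weekly reports 70 × 0.29 = 20.3
  Reflections 25 × 0.05 = 1.25
  Participation 94 × 0.14 = 13.16
  Quizzes 100 × 0.06 = 6
  Studio work 74 × 0.07 = 5.18
  Practicals 94 × 0.1 = 9.4
Sum = 75.3
75.3 is ≥ 70 and < 90 → Proficient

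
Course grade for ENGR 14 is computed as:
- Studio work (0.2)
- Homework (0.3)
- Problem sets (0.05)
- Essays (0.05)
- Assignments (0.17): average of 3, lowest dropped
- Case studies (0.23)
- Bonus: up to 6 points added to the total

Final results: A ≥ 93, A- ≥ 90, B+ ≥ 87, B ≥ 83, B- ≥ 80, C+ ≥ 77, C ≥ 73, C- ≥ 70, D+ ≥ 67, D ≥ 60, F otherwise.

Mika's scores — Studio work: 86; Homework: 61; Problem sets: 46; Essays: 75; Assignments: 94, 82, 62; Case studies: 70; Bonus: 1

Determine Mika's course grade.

Assignments: drop 62 → average of remaining 2 = 176/2 = 88
Weighted total:
  Studio work 86 × 0.2 = 17.2
  Homework 61 × 0.3 = 18.3
  Problem sets 46 × 0.05 = 2.3
  Essays 75 × 0.05 = 3.75
  Assignments 88 × 0.17 = 14.96
  Case studies 70 × 0.23 = 16.1
Sum = 72.61
Bonus: 72.61 + 1 = 73.61
73.61 is ≥ 73 and < 77 → C

C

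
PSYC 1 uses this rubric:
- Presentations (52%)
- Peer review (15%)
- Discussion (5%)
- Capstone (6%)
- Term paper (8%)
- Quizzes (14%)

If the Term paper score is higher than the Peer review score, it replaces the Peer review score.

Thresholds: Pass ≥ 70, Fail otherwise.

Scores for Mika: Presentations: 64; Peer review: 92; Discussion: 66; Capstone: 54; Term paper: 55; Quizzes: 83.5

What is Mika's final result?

Term paper (55) ≤ Peer review (92), so Peer review stays at 92.
Weighted total:
  Presentations 64 × 0.52 = 33.28
  Peer review 92 × 0.15 = 13.8
  Discussion 66 × 0.05 = 3.3
  Capstone 54 × 0.06 = 3.24
  Term paper 55 × 0.08 = 4.4
  Quizzes 83.5 × 0.14 = 11.69
Sum = 69.71
69.71 < 70 → Fail

Fail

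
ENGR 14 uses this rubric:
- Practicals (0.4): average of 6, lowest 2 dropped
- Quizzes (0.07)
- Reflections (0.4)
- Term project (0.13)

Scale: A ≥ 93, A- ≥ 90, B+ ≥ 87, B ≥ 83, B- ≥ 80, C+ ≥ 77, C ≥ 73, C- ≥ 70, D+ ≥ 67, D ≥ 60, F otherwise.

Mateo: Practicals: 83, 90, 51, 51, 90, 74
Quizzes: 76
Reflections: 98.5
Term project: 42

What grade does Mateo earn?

B

Practicals: drop 51, 51 → average of remaining 4 = 337/4 = 84.25
Weighted total:
  Practicals 84.25 × 0.4 = 33.7
  Quizzes 76 × 0.07 = 5.32
  Reflections 98.5 × 0.4 = 39.4
  Term project 42 × 0.13 = 5.46
Sum = 83.88
83.88 is ≥ 83 and < 87 → B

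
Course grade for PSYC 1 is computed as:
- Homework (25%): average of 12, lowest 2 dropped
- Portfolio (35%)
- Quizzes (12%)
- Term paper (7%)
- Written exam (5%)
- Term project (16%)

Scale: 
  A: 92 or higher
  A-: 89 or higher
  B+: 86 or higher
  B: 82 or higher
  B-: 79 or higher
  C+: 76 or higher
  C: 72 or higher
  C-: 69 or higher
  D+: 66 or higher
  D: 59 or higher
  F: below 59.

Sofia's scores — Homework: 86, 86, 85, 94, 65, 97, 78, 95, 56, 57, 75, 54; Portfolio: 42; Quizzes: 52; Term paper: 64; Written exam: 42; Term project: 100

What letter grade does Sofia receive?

Homework: drop 54, 56 → average of remaining 10 = 818/10 = 81.8
Weighted total:
  Homework 81.8 × 0.25 = 20.45
  Portfolio 42 × 0.35 = 14.7
  Quizzes 52 × 0.12 = 6.24
  Term paper 64 × 0.07 = 4.48
  Written exam 42 × 0.05 = 2.1
  Term project 100 × 0.16 = 16
Sum = 63.97
63.97 is ≥ 59 and < 66 → D

D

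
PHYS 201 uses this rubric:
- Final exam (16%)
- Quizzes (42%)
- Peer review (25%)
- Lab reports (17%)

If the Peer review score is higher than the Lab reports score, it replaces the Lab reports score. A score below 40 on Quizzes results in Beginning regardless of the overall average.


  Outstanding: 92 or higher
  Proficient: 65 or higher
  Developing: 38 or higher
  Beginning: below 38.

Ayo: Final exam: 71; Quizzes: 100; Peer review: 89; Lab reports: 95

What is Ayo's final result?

Peer review (89) ≤ Lab reports (95), so Lab reports stays at 95.
Quizzes score 100 ≥ 40: minimum met.
Weighted total:
  Final exam 71 × 0.16 = 11.36
  Quizzes 100 × 0.42 = 42
  Peer review 89 × 0.25 = 22.25
  Lab reports 95 × 0.17 = 16.15
Sum = 91.76
91.76 is ≥ 65 and < 92 → Proficient

Proficient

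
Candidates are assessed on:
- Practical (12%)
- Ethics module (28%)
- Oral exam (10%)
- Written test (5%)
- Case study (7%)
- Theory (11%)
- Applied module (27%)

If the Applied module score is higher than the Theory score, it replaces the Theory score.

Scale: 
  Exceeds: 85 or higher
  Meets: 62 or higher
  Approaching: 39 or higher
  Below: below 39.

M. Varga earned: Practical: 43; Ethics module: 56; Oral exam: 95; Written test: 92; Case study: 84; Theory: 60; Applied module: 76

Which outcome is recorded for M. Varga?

Meets

Applied module (76) > Theory (60), so Theory counts as 76.
Weighted total:
  Practical 43 × 0.12 = 5.16
  Ethics module 56 × 0.28 = 15.68
  Oral exam 95 × 0.1 = 9.5
  Written test 92 × 0.05 = 4.6
  Case study 84 × 0.07 = 5.88
  Theory 76 × 0.11 = 8.36
  Applied module 76 × 0.27 = 20.52
Sum = 69.7
69.7 is ≥ 62 and < 85 → Meets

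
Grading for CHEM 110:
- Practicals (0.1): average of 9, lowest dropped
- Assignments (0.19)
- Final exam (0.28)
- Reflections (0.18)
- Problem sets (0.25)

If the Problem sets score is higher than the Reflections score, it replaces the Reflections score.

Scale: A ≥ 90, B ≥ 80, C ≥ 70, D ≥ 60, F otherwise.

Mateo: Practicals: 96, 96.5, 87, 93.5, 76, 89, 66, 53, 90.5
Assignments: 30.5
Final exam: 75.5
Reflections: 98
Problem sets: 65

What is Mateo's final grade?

Practicals: drop 53 → average of remaining 8 = 694.5/8 = 86.8125
Problem sets (65) ≤ Reflections (98), so Reflections stays at 98.
Weighted total:
  Practicals 86.8125 × 0.1 = 8.68125
  Assignments 30.5 × 0.19 = 5.795
  Final exam 75.5 × 0.28 = 21.14
  Reflections 98 × 0.18 = 17.64
  Problem sets 65 × 0.25 = 16.25
Sum = 69.50625
69.50625 is ≥ 60 and < 70 → D

D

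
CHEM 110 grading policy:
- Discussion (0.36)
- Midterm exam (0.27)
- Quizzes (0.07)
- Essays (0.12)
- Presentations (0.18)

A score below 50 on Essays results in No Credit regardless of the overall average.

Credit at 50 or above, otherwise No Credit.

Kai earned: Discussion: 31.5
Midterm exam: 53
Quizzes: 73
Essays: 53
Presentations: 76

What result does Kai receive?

Credit

Essays score 53 ≥ 50: minimum met.
Weighted total:
  Discussion 31.5 × 0.36 = 11.34
  Midterm exam 53 × 0.27 = 14.31
  Quizzes 73 × 0.07 = 5.11
  Essays 53 × 0.12 = 6.36
  Presentations 76 × 0.18 = 13.68
Sum = 50.8
50.8 ≥ 50 → Credit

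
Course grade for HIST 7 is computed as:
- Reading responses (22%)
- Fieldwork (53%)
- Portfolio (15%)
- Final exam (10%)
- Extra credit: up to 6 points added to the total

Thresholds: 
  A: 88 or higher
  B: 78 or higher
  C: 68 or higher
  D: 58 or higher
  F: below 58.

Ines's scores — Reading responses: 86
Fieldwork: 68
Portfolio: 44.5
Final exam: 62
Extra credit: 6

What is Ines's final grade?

C

Weighted total:
  Reading responses 86 × 0.22 = 18.92
  Fieldwork 68 × 0.53 = 36.04
  Portfolio 44.5 × 0.15 = 6.675
  Final exam 62 × 0.1 = 6.2
Sum = 67.835
Extra credit: 67.835 + 6 = 73.835
73.835 is ≥ 68 and < 78 → C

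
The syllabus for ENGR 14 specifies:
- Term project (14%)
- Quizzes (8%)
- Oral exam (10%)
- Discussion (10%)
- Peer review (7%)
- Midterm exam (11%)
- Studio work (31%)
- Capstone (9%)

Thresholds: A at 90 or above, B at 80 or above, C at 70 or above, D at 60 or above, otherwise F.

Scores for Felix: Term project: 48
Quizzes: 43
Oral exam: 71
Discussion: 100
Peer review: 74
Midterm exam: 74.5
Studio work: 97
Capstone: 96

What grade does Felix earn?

Weighted total:
  Term project 48 × 0.14 = 6.72
  Quizzes 43 × 0.08 = 3.44
  Oral exam 71 × 0.1 = 7.1
  Discussion 100 × 0.1 = 10
  Peer review 74 × 0.07 = 5.18
  Midterm exam 74.5 × 0.11 = 8.195
  Studio work 97 × 0.31 = 30.07
  Capstone 96 × 0.09 = 8.64
Sum = 79.345
79.345 is ≥ 70 and < 80 → C

C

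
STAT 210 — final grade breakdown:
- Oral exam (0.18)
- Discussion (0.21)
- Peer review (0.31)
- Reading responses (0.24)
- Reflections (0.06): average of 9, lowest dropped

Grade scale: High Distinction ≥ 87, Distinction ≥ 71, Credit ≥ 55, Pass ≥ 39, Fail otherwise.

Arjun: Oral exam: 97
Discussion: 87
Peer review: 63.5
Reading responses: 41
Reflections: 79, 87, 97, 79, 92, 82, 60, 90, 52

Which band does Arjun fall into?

Reflections: drop 52 → average of remaining 8 = 666/8 = 83.25
Weighted total:
  Oral exam 97 × 0.18 = 17.46
  Discussion 87 × 0.21 = 18.27
  Peer review 63.5 × 0.31 = 19.685
  Reading responses 41 × 0.24 = 9.84
  Reflections 83.25 × 0.06 = 4.995
Sum = 70.25
70.25 is ≥ 55 and < 71 → Credit

Credit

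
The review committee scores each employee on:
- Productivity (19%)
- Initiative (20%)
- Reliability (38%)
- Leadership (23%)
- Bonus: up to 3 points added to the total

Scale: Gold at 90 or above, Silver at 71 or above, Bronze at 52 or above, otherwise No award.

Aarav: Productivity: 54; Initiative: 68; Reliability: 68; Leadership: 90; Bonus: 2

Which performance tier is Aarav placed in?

Silver

Weighted total:
  Productivity 54 × 0.19 = 10.26
  Initiative 68 × 0.2 = 13.6
  Reliability 68 × 0.38 = 25.84
  Leadership 90 × 0.23 = 20.7
Sum = 70.4
Bonus: 70.4 + 2 = 72.4
72.4 is ≥ 71 and < 90 → Silver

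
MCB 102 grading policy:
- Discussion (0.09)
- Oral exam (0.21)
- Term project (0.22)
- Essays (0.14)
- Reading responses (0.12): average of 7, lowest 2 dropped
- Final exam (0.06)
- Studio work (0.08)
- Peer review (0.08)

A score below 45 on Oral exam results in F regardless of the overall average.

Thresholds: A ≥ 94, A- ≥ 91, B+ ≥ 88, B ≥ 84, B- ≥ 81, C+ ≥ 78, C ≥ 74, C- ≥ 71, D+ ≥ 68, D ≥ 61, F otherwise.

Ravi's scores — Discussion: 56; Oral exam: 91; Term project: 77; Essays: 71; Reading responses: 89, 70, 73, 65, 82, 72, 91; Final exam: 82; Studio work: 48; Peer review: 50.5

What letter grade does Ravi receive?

C-

Reading responses: drop 65, 70 → average of remaining 5 = 407/5 = 81.4
Oral exam score 91 ≥ 45: minimum met.
Weighted total:
  Discussion 56 × 0.09 = 5.04
  Oral exam 91 × 0.21 = 19.11
  Term project 77 × 0.22 = 16.94
  Essays 71 × 0.14 = 9.94
  Reading responses 81.4 × 0.12 = 9.768
  Final exam 82 × 0.06 = 4.92
  Studio work 48 × 0.08 = 3.84
  Peer review 50.5 × 0.08 = 4.04
Sum = 73.598
73.598 is ≥ 71 and < 74 → C-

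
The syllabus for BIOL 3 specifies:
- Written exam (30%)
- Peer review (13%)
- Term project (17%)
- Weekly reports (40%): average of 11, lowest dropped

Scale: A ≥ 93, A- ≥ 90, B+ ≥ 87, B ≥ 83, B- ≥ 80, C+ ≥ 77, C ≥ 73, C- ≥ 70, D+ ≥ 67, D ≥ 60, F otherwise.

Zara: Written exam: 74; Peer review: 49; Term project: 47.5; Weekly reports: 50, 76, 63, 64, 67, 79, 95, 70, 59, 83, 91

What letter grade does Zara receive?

D

Weekly reports: drop 50 → average of remaining 10 = 747/10 = 74.7
Weighted total:
  Written exam 74 × 0.3 = 22.2
  Peer review 49 × 0.13 = 6.37
  Term project 47.5 × 0.17 = 8.075
  Weekly reports 74.7 × 0.4 = 29.88
Sum = 66.525
66.525 is ≥ 60 and < 67 → D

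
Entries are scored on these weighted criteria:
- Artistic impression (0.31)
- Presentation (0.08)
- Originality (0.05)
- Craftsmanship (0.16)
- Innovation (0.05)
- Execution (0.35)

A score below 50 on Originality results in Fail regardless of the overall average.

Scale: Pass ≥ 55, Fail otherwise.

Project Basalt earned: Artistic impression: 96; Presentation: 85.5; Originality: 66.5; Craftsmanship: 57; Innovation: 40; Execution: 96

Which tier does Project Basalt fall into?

Originality score 66.5 ≥ 50: minimum met.
Weighted total:
  Artistic impression 96 × 0.31 = 29.76
  Presentation 85.5 × 0.08 = 6.84
  Originality 66.5 × 0.05 = 3.325
  Craftsmanship 57 × 0.16 = 9.12
  Innovation 40 × 0.05 = 2
  Execution 96 × 0.35 = 33.6
Sum = 84.645
84.645 ≥ 55 → Pass

Pass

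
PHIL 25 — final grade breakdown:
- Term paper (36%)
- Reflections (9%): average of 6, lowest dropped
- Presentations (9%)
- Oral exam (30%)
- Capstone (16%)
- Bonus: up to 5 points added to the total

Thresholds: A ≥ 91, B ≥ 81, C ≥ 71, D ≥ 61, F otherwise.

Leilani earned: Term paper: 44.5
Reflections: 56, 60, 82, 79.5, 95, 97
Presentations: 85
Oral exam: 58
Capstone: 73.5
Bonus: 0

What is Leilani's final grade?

F

Reflections: drop 56 → average of remaining 5 = 413.5/5 = 82.7
Weighted total:
  Term paper 44.5 × 0.36 = 16.02
  Reflections 82.7 × 0.09 = 7.443
  Presentations 85 × 0.09 = 7.65
  Oral exam 58 × 0.3 = 17.4
  Capstone 73.5 × 0.16 = 11.76
Sum = 60.273
Bonus: 60.273 + 0 = 60.273
60.273 < 61 → F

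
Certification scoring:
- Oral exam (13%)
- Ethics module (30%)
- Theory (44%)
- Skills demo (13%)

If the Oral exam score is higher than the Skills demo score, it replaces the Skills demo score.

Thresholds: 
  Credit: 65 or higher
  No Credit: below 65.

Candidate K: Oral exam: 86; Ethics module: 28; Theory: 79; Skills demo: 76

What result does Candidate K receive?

Oral exam (86) > Skills demo (76), so Skills demo counts as 86.
Weighted total:
  Oral exam 86 × 0.13 = 11.18
  Ethics module 28 × 0.3 = 8.4
  Theory 79 × 0.44 = 34.76
  Skills demo 86 × 0.13 = 11.18
Sum = 65.52
65.52 ≥ 65 → Credit

Credit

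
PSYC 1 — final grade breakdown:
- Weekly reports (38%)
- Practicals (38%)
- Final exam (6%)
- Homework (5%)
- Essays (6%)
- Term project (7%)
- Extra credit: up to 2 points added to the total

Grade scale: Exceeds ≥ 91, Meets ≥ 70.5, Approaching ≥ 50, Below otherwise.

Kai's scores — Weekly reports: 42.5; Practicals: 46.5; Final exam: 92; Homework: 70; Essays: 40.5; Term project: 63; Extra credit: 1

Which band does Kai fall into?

Approaching

Weighted total:
  Weekly reports 42.5 × 0.38 = 16.15
  Practicals 46.5 × 0.38 = 17.67
  Final exam 92 × 0.06 = 5.52
  Homework 70 × 0.05 = 3.5
  Essays 40.5 × 0.06 = 2.43
  Term project 63 × 0.07 = 4.41
Sum = 49.68
Extra credit: 49.68 + 1 = 50.68
50.68 is ≥ 50 and < 70.5 → Approaching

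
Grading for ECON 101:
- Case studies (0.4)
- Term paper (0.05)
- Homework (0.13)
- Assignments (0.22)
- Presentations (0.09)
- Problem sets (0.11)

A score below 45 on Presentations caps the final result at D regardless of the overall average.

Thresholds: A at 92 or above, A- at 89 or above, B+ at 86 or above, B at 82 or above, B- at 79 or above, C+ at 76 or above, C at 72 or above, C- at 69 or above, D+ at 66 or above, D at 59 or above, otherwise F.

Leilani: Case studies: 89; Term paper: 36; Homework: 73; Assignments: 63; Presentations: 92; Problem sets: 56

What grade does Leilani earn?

Presentations score 92 ≥ 45: minimum met.
Weighted total:
  Case studies 89 × 0.4 = 35.6
  Term paper 36 × 0.05 = 1.8
  Homework 73 × 0.13 = 9.49
  Assignments 63 × 0.22 = 13.86
  Presentations 92 × 0.09 = 8.28
  Problem sets 56 × 0.11 = 6.16
Sum = 75.19
75.19 is ≥ 72 and < 76 → C

C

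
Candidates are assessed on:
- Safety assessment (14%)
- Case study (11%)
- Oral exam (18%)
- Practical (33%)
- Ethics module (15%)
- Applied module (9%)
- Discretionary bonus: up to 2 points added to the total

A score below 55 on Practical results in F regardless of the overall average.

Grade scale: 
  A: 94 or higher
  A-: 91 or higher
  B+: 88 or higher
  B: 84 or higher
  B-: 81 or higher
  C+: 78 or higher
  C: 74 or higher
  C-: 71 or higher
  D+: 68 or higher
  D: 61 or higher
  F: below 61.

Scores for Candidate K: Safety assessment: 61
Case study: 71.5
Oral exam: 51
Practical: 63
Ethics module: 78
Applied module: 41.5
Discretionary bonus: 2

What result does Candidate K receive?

D

Practical score 63 ≥ 55: minimum met.
Weighted total:
  Safety assessment 61 × 0.14 = 8.54
  Case study 71.5 × 0.11 = 7.865
  Oral exam 51 × 0.18 = 9.18
  Practical 63 × 0.33 = 20.79
  Ethics module 78 × 0.15 = 11.7
  Applied module 41.5 × 0.09 = 3.735
Sum = 61.81
Discretionary bonus: 61.81 + 2 = 63.81
63.81 is ≥ 61 and < 68 → D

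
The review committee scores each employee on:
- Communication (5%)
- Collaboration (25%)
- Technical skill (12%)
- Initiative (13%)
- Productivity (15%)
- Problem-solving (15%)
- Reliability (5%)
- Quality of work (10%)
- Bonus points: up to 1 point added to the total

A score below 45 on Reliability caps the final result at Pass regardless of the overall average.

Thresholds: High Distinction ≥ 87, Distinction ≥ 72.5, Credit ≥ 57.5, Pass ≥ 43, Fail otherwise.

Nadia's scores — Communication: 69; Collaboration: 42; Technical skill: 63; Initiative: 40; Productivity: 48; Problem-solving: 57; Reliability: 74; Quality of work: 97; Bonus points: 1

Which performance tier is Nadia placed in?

Pass

Reliability score 74 ≥ 45: minimum met.
Weighted total:
  Communication 69 × 0.05 = 3.45
  Collaboration 42 × 0.25 = 10.5
  Technical skill 63 × 0.12 = 7.56
  Initiative 40 × 0.13 = 5.2
  Productivity 48 × 0.15 = 7.2
  Problem-solving 57 × 0.15 = 8.55
  Reliability 74 × 0.05 = 3.7
  Quality of work 97 × 0.1 = 9.7
Sum = 55.86
Bonus points: 55.86 + 1 = 56.86
56.86 is ≥ 43 and < 57.5 → Pass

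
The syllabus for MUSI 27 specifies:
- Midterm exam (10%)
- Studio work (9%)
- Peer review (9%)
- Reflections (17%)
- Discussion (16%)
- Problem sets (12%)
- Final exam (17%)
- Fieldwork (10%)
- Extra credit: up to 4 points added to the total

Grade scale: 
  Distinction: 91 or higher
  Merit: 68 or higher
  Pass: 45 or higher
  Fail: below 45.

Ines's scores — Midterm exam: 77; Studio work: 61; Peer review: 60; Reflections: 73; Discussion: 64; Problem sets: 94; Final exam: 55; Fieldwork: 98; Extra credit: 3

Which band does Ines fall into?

Weighted total:
  Midterm exam 77 × 0.1 = 7.7
  Studio work 61 × 0.09 = 5.49
  Peer review 60 × 0.09 = 5.4
  Reflections 73 × 0.17 = 12.41
  Discussion 64 × 0.16 = 10.24
  Problem sets 94 × 0.12 = 11.28
  Final exam 55 × 0.17 = 9.35
  Fieldwork 98 × 0.1 = 9.8
Sum = 71.67
Extra credit: 71.67 + 3 = 74.67
74.67 is ≥ 68 and < 91 → Merit

Merit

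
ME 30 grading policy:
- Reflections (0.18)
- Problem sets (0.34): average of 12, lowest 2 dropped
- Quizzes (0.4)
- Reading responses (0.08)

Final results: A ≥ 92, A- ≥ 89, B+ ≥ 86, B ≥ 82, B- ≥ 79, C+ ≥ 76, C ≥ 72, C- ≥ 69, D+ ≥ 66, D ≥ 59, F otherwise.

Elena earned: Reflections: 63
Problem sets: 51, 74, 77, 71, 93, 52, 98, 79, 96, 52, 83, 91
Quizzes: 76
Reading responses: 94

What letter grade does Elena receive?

Problem sets: drop 51, 52 → average of remaining 10 = 814/10 = 81.4
Weighted total:
  Reflections 63 × 0.18 = 11.34
  Problem sets 81.4 × 0.34 = 27.676
  Quizzes 76 × 0.4 = 30.4
  Reading responses 94 × 0.08 = 7.52
Sum = 76.936
76.936 is ≥ 76 and < 79 → C+

C+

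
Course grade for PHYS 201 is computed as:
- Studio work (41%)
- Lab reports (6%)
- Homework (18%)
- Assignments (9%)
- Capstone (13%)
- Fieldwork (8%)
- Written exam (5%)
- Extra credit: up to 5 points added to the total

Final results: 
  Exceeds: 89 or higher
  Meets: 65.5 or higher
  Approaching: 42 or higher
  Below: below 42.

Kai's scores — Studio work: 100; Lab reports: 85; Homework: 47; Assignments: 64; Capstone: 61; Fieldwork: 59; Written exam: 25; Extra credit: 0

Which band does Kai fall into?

Weighted total:
  Studio work 100 × 0.41 = 41
  Lab reports 85 × 0.06 = 5.1
  Homework 47 × 0.18 = 8.46
  Assignments 64 × 0.09 = 5.76
  Capstone 61 × 0.13 = 7.93
  Fieldwork 59 × 0.08 = 4.72
  Written exam 25 × 0.05 = 1.25
Sum = 74.22
Extra credit: 74.22 + 0 = 74.22
74.22 is ≥ 65.5 and < 89 → Meets

Meets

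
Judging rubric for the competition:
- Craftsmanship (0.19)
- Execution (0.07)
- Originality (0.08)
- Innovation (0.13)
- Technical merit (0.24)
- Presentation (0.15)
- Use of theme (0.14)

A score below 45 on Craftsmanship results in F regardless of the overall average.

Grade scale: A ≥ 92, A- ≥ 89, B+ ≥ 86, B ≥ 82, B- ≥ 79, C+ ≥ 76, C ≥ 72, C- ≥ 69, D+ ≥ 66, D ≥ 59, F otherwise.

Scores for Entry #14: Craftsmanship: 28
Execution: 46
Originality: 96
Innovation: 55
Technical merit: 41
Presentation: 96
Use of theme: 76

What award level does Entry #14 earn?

Craftsmanship score 28 < 45: minimum not met.
Weighted total:
  Craftsmanship 28 × 0.19 = 5.32
  Execution 46 × 0.07 = 3.22
  Originality 96 × 0.08 = 7.68
  Innovation 55 × 0.13 = 7.15
  Technical merit 41 × 0.24 = 9.84
  Presentation 96 × 0.15 = 14.4
  Use of theme 76 × 0.14 = 10.64
Sum = 58.25
Because the Craftsmanship minimum was not met, the result is F.

F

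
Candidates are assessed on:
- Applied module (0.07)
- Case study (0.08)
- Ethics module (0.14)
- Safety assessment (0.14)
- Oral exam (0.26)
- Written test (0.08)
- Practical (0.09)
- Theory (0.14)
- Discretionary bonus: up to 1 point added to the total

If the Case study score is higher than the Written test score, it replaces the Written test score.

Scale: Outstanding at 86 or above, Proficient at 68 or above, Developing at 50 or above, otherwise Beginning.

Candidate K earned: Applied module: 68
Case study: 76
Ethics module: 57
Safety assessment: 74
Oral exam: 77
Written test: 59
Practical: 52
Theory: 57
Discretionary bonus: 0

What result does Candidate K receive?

Case study (76) > Written test (59), so Written test counts as 76.
Weighted total:
  Applied module 68 × 0.07 = 4.76
  Case study 76 × 0.08 = 6.08
  Ethics module 57 × 0.14 = 7.98
  Safety assessment 74 × 0.14 = 10.36
  Oral exam 77 × 0.26 = 20.02
  Written test 76 × 0.08 = 6.08
  Practical 52 × 0.09 = 4.68
  Theory 57 × 0.14 = 7.98
Sum = 67.94
Discretionary bonus: 67.94 + 0 = 67.94
67.94 is ≥ 50 and < 68 → Developing

Developing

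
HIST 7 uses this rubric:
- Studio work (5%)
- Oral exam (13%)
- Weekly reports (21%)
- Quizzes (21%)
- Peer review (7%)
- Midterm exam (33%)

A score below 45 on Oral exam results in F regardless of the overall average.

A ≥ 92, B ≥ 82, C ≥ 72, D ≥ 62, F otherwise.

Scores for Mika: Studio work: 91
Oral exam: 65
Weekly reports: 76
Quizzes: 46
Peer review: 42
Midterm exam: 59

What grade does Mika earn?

Oral exam score 65 ≥ 45: minimum met.
Weighted total:
  Studio work 91 × 0.05 = 4.55
  Oral exam 65 × 0.13 = 8.45
  Weekly reports 76 × 0.21 = 15.96
  Quizzes 46 × 0.21 = 9.66
  Peer review 42 × 0.07 = 2.94
  Midterm exam 59 × 0.33 = 19.47
Sum = 61.03
61.03 < 62 → F

F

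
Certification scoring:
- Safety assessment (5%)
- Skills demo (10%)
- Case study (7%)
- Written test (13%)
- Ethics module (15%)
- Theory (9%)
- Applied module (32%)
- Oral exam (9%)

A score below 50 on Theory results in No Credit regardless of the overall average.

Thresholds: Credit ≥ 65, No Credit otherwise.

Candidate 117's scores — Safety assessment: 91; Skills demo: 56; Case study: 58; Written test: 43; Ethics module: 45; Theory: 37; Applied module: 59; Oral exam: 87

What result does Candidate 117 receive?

Theory score 37 < 50: minimum not met.
Weighted total:
  Safety assessment 91 × 0.05 = 4.55
  Skills demo 56 × 0.1 = 5.6
  Case study 58 × 0.07 = 4.06
  Written test 43 × 0.13 = 5.59
  Ethics module 45 × 0.15 = 6.75
  Theory 37 × 0.09 = 3.33
  Applied module 59 × 0.32 = 18.88
  Oral exam 87 × 0.09 = 7.83
Sum = 56.59
Because the Theory minimum was not met, the result is No Credit.

No Credit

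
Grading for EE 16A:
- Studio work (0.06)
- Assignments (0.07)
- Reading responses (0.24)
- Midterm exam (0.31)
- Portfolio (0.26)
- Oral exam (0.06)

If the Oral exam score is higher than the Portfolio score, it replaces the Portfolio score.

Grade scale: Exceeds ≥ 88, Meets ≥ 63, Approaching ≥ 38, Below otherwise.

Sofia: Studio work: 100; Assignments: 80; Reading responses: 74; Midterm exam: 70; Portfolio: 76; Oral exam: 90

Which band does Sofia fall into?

Meets

Oral exam (90) > Portfolio (76), so Portfolio counts as 90.
Weighted total:
  Studio work 100 × 0.06 = 6
  Assignments 80 × 0.07 = 5.6
  Reading responses 74 × 0.24 = 17.76
  Midterm exam 70 × 0.31 = 21.7
  Portfolio 90 × 0.26 = 23.4
  Oral exam 90 × 0.06 = 5.4
Sum = 79.86
79.86 is ≥ 63 and < 88 → Meets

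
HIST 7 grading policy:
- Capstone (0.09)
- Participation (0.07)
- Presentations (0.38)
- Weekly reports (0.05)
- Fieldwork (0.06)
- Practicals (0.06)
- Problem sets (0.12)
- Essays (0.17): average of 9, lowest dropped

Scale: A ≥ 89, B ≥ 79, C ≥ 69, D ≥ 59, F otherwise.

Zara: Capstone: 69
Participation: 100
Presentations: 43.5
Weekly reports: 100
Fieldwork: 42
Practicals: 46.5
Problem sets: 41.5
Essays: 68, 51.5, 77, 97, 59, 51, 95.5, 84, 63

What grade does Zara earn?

F

Essays: drop 51 → average of remaining 8 = 595/8 = 74.375
Weighted total:
  Capstone 69 × 0.09 = 6.21
  Participation 100 × 0.07 = 7
  Presentations 43.5 × 0.38 = 16.53
  Weekly reports 100 × 0.05 = 5
  Fieldwork 42 × 0.06 = 2.52
  Practicals 46.5 × 0.06 = 2.79
  Problem sets 41.5 × 0.12 = 4.98
  Essays 74.375 × 0.17 = 12.64375
Sum = 57.67375
57.67375 < 59 → F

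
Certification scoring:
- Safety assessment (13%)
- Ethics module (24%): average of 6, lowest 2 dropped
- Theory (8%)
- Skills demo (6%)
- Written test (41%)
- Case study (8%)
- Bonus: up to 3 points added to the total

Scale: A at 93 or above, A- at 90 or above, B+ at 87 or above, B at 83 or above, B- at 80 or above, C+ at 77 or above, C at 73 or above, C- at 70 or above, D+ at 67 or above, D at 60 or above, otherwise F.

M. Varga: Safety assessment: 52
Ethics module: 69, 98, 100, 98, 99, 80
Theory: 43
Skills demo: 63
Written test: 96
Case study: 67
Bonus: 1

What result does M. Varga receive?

B

Ethics module: drop 69, 80 → average of remaining 4 = 395/4 = 98.75
Weighted total:
  Safety assessment 52 × 0.13 = 6.76
  Ethics module 98.75 × 0.24 = 23.7
  Theory 43 × 0.08 = 3.44
  Skills demo 63 × 0.06 = 3.78
  Written test 96 × 0.41 = 39.36
  Case study 67 × 0.08 = 5.36
Sum = 82.4
Bonus: 82.4 + 1 = 83.4
83.4 is ≥ 83 and < 87 → B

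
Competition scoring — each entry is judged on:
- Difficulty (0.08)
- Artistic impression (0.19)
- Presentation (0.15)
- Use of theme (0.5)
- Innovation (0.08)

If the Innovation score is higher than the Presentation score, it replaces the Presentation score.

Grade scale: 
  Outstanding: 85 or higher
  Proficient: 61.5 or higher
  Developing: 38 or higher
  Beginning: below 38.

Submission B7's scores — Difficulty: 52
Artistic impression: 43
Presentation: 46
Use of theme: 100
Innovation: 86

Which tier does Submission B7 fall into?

Innovation (86) > Presentation (46), so Presentation counts as 86.
Weighted total:
  Difficulty 52 × 0.08 = 4.16
  Artistic impression 43 × 0.19 = 8.17
  Presentation 86 × 0.15 = 12.9
  Use of theme 100 × 0.5 = 50
  Innovation 86 × 0.08 = 6.88
Sum = 82.11
82.11 is ≥ 61.5 and < 85 → Proficient

Proficient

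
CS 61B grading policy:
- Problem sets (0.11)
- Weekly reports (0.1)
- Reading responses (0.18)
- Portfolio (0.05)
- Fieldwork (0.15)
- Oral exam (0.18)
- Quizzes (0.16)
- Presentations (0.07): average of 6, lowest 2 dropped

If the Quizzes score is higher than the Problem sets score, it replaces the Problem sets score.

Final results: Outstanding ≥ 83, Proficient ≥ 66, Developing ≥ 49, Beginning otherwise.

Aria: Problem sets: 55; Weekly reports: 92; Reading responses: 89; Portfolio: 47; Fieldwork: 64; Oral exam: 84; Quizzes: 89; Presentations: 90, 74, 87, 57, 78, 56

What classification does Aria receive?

Presentations: drop 56, 57 → average of remaining 4 = 329/4 = 82.25
Quizzes (89) > Problem sets (55), so Problem sets counts as 89.
Weighted total:
  Problem sets 89 × 0.11 = 9.79
  Weekly reports 92 × 0.1 = 9.2
  Reading responses 89 × 0.18 = 16.02
  Portfolio 47 × 0.05 = 2.35
  Fieldwork 64 × 0.15 = 9.6
  Oral exam 84 × 0.18 = 15.12
  Quizzes 89 × 0.16 = 14.24
  Presentations 82.25 × 0.07 = 5.7575
Sum = 82.0775
82.0775 is ≥ 66 and < 83 → Proficient

Proficient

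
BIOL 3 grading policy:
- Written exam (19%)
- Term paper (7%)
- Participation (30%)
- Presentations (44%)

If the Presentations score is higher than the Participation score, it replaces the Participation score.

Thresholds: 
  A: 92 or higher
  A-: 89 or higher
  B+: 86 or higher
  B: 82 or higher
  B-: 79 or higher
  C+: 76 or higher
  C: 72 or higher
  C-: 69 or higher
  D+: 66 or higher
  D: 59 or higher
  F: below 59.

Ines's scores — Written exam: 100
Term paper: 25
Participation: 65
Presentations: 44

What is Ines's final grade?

D

Presentations (44) ≤ Participation (65), so Participation stays at 65.
Weighted total:
  Written exam 100 × 0.19 = 19
  Term paper 25 × 0.07 = 1.75
  Participation 65 × 0.3 = 19.5
  Presentations 44 × 0.44 = 19.36
Sum = 59.61
59.61 is ≥ 59 and < 66 → D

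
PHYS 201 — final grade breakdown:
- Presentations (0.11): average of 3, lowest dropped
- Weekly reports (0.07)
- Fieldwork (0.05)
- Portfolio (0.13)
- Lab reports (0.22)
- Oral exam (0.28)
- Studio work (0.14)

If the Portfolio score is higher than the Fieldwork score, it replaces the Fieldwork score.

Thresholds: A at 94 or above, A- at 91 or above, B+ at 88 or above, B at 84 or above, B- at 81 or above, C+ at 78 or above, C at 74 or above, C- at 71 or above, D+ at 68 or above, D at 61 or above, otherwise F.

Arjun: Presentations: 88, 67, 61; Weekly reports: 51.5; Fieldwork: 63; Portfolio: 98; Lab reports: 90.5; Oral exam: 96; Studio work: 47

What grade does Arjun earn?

Presentations: drop 61 → average of remaining 2 = 155/2 = 77.5
Portfolio (98) > Fieldwork (63), so Fieldwork counts as 98.
Weighted total:
  Presentations 77.5 × 0.11 = 8.525
  Weekly reports 51.5 × 0.07 = 3.605
  Fieldwork 98 × 0.05 = 4.9
  Portfolio 98 × 0.13 = 12.74
  Lab reports 90.5 × 0.22 = 19.91
  Oral exam 96 × 0.28 = 26.88
  Studio work 47 × 0.14 = 6.58
Sum = 83.14
83.14 is ≥ 81 and < 84 → B-

B-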